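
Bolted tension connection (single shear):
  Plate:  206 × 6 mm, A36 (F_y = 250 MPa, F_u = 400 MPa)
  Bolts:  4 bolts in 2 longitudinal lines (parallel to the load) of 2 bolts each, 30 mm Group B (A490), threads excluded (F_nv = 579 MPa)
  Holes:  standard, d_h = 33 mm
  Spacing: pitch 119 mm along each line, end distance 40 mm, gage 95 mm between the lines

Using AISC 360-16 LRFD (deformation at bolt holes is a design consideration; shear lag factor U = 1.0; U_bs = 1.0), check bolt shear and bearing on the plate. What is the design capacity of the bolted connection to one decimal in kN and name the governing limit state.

Bolt shear: A_b = π(30)²/4 = 706.86 mm². φR_n = 0.75 × 579 × 706.86 × 4 × 1 = 1227.8 kN.
Bearing (6 mm plate, F_u = 400 MPa): end bolts L_c = 40 − 33/2 = 23.5, R_n = min(1.2×23.5×6×400, 2.4×30×6×400) = 67.68 kN/bolt; interior L_c = 119 − 33 = 86, R_n = 172.8 kN/bolt. φR_n = 0.75 × (2×67.68 + 2×172.8) = 360.7 kN.
Governing: min(1227.8, 360.7) = 360.7 kN → bearing.

360.7 kN (bearing governs)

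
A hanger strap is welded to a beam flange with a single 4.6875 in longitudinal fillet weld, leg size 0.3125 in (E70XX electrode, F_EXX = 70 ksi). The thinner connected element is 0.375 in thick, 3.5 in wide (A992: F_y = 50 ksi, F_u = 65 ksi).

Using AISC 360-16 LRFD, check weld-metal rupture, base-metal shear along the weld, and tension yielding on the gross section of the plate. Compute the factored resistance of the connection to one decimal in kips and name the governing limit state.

Weld metal: throat = 0.707×0.3125 = 0.22094 in, L = 4.6875 in. φR_n = 0.75 × 0.6 × 70 × 0.22094 × 4.6875 = 32.6 kips.
Base metal shear (0.375 in plate): yield φR_n = 1.0×0.6×50×0.375×4.6875 = 52.7 kips; rupture φR_n = 0.75×0.6×65×0.375×4.6875 = 51.4 kips; take 51.4 kips (rupture).
Tension yield (gross): A_g = 3.5×0.375 = 1.3125 in². φR_n = 0.90 × 50 × 1.3125 = 59.1 kips.
Governing: min(32.6, 51.4, 59.1) = 32.6 kips → weld metal.

32.6 kips (weld metal governs)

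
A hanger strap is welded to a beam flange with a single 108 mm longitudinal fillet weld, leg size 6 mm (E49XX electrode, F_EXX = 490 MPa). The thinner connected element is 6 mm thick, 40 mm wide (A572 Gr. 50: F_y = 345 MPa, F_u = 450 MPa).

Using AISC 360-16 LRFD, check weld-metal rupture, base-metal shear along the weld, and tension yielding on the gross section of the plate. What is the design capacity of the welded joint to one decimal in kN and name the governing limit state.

Weld metal: throat = 0.707×6 = 4.242 mm, L = 108 mm. φR_n = 0.75 × 0.6 × 490 × 4.242 × 108 = 101.0 kN.
Base metal shear (6 mm plate): yield φR_n = 1.0×0.6×345×6×108 = 134.1 kN; rupture φR_n = 0.75×0.6×450×6×108 = 131.2 kN; take 131.2 kN (rupture).
Tension yield (gross): A_g = 40×6 = 240 mm². φR_n = 0.90 × 345 × 240 = 74.5 kN.
Governing: min(101.0, 131.2, 74.5) = 74.5 kN → gross-section yield.

74.5 kN (gross-section yield governs)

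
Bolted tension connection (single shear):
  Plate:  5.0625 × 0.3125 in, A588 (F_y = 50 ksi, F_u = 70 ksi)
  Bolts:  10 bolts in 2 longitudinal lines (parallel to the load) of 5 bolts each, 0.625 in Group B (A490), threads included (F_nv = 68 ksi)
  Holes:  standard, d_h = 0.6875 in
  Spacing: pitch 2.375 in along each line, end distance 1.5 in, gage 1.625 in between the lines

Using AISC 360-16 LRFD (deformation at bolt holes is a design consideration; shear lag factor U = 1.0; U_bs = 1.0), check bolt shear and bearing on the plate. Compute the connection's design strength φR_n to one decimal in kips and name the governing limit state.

Bolt shear: A_b = π(0.625)²/4 = 0.3068 in². φR_n = 0.75 × 68 × 0.3068 × 10 × 1 = 156.5 kips.
Bearing (0.3125 in plate, F_u = 70 ksi): end bolts L_c = 1.5 − 0.6875/2 = 1.15625, R_n = min(1.2×1.15625×0.3125×70, 2.4×0.625×0.3125×70) = 30.352 kips/bolt; interior L_c = 2.375 − 0.6875 = 1.6875, R_n = 32.813 kips/bolt. φR_n = 0.75 × (2×30.352 + 8×32.813) = 242.4 kips.
Governing: min(156.5, 242.4) = 156.5 kips → bolt shear.

156.5 kips (bolt shear governs)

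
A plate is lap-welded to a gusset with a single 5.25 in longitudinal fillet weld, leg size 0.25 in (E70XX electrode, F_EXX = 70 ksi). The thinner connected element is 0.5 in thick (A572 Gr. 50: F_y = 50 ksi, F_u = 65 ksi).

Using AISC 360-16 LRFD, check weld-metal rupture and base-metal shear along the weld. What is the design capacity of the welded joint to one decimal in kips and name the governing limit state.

29.2 kips (weld metal governs)

Weld metal: throat = 0.707×0.25 = 0.17675 in, L = 5.25 in. φR_n = 0.75 × 0.6 × 70 × 0.17675 × 5.25 = 29.2 kips.
Base metal shear (0.5 in plate): yield φR_n = 1.0×0.6×50×0.5×5.25 = 78.8 kips; rupture φR_n = 0.75×0.6×65×0.5×5.25 = 76.8 kips; take 76.8 kips (rupture).
Governing: min(29.2, 76.8) = 29.2 kips → weld metal.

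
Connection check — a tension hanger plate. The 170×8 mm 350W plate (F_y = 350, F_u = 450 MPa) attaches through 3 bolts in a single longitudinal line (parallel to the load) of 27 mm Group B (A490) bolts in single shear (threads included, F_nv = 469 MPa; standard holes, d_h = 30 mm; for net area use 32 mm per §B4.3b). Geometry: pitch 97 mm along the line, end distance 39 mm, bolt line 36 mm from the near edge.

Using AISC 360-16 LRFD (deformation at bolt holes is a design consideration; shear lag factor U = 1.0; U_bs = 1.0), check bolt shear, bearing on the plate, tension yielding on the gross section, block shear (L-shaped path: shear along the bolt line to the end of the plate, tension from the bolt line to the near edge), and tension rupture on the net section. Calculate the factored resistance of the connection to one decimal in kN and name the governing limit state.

Bolt shear: A_b = π(27)²/4 = 572.56 mm². φR_n = 0.75 × 469 × 572.56 × 3 × 1 = 604.2 kN.
Bearing (8 mm plate, F_u = 450 MPa): end bolts L_c = 39 − 30/2 = 24, R_n = min(1.2×24×8×450, 2.4×27×8×450) = 103.68 kN/bolt; interior L_c = 97 − 30 = 67, R_n = 233.28 kN/bolt. φR_n = 0.75 × (1×103.68 + 2×233.28) = 427.7 kN.
Tension yield (gross): A_g = 170×8 = 1360 mm². φR_n = 0.90 × 350 × 1360 = 428.4 kN.
Block shear: shear path 1×[39+2×97] = 1×233 mm, A_gv = 1864, A_nv = 1×(233 − 2.5×32)×8 = 1224 mm²; tension to near edge: (36 − 0.5×32)×8 = 160 mm². R_n = min(0.6×450×1224, 0.6×350×1864) + 1.0×450×160 = min(330.48, 391.44) + 72 = 402.48 kN. φR_n = 0.75 × 402.48 = 301.9 kN.
Tension rupture (net): A_n = (170 − 1×32)×8 = 1104 mm² (U = 1.0, A_e = A_n). φR_n = 0.75 × 450 × 1104 = 372.6 kN.
Governing: min(604.2, 427.7, 428.4, 301.9, 372.6) = 301.9 kN → block shear.

301.9 kN (block shear governs)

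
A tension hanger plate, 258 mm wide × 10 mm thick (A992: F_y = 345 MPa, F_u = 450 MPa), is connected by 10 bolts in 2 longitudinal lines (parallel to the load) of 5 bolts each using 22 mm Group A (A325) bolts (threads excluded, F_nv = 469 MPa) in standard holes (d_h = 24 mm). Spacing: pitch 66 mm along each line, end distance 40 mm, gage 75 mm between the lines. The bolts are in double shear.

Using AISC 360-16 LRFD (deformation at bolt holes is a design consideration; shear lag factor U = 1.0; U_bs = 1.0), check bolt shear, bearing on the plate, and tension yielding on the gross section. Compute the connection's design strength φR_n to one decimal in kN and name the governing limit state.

801.1 kN (gross-section yield governs)

Bolt shear: A_b = π(22)²/4 = 380.13 mm². φR_n = 0.75 × 469 × 380.13 × 10 × 2 = 2674.2 kN.
Bearing (10 mm plate, F_u = 450 MPa): end bolts L_c = 40 − 24/2 = 28, R_n = min(1.2×28×10×450, 2.4×22×10×450) = 151.2 kN/bolt; interior L_c = 66 − 24 = 42, R_n = 226.8 kN/bolt. φR_n = 0.75 × (2×151.2 + 8×226.8) = 1587.6 kN.
Tension yield (gross): A_g = 258×10 = 2580 mm². φR_n = 0.90 × 345 × 2580 = 801.1 kN.
Governing: min(2674.2, 1587.6, 801.1) = 801.1 kN → gross-section yield.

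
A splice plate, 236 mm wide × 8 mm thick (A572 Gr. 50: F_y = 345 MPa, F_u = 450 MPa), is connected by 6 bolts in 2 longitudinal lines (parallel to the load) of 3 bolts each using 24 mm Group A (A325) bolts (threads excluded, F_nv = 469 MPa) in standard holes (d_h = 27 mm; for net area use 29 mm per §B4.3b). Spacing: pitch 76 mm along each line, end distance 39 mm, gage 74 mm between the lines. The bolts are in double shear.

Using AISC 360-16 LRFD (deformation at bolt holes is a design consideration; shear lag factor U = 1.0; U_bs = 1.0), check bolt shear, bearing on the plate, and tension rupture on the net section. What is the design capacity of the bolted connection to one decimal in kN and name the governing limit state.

Bolt shear: A_b = π(24)²/4 = 452.39 mm². φR_n = 0.75 × 469 × 452.39 × 6 × 2 = 1909.5 kN.
Bearing (8 mm plate, F_u = 450 MPa): end bolts L_c = 39 − 27/2 = 25.5, R_n = min(1.2×25.5×8×450, 2.4×24×8×450) = 110.16 kN/bolt; interior L_c = 76 − 27 = 49, R_n = 207.36 kN/bolt. φR_n = 0.75 × (2×110.16 + 4×207.36) = 787.3 kN.
Tension rupture (net): A_n = (236 − 2×29)×8 = 1424 mm² (U = 1.0, A_e = A_n). φR_n = 0.75 × 450 × 1424 = 480.6 kN.
Governing: min(1909.5, 787.3, 480.6) = 480.6 kN → net-section rupture.

480.6 kN (net-section rupture governs)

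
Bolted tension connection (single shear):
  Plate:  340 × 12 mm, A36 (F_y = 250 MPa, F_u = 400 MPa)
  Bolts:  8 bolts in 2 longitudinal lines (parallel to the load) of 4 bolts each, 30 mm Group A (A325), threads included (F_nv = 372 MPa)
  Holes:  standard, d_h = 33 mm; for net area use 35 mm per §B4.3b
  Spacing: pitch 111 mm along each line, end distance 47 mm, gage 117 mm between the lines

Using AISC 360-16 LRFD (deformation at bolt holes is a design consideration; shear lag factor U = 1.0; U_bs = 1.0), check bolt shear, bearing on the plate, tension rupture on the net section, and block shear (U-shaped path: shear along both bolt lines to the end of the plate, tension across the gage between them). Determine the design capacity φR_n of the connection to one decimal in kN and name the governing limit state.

972.0 kN (net-section rupture governs)

Bolt shear: A_b = π(30)²/4 = 706.86 mm². φR_n = 0.75 × 372 × 706.86 × 8 × 1 = 1577.7 kN.
Bearing (12 mm plate, F_u = 400 MPa): end bolts L_c = 47 − 33/2 = 30.5, R_n = min(1.2×30.5×12×400, 2.4×30×12×400) = 175.68 kN/bolt; interior L_c = 111 − 33 = 78, R_n = 345.6 kN/bolt. φR_n = 0.75 × (2×175.68 + 6×345.6) = 1818.7 kN.
Tension rupture (net): A_n = (340 − 2×35)×12 = 3240 mm² (U = 1.0, A_e = A_n). φR_n = 0.75 × 400 × 3240 = 972.0 kN.
Block shear: shear path 2×[47+3×111] = 2×380 mm, A_gv = 9120, A_nv = 2×(380 − 3.5×35)×12 = 6180 mm²; tension across gage: (117 − 1×35)×12 = 984 mm². R_n = min(0.6×400×6180, 0.6×250×9120) + 1.0×400×984 = min(1483.2, 1368) + 393.6 = 1761.6 kN. φR_n = 0.75 × 1761.6 = 1321.2 kN.
Governing: min(1577.7, 1818.7, 972.0, 1321.2) = 972.0 kN → net-section rupture.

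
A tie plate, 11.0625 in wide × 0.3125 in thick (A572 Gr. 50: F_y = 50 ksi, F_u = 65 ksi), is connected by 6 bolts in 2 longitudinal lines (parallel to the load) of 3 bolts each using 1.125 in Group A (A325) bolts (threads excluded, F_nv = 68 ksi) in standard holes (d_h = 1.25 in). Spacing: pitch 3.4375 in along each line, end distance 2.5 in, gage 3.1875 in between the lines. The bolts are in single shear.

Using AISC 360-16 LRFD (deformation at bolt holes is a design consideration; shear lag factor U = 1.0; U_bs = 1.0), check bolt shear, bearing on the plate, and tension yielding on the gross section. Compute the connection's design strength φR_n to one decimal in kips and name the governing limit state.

Bolt shear: A_b = π(1.125)²/4 = 0.99402 in². φR_n = 0.75 × 68 × 0.99402 × 6 × 1 = 304.2 kips.
Bearing (0.3125 in plate, F_u = 65 ksi): end bolts L_c = 2.5 − 1.25/2 = 1.875, R_n = min(1.2×1.875×0.3125×65, 2.4×1.125×0.3125×65) = 45.703 kips/bolt; interior L_c = 3.4375 − 1.25 = 2.1875, R_n = 53.32 kips/bolt. φR_n = 0.75 × (2×45.703 + 4×53.32) = 228.5 kips.
Tension yield (gross): A_g = 11.0625×0.3125 = 3.457 in². φR_n = 0.90 × 50 × 3.457 = 155.6 kips.
Governing: min(304.2, 228.5, 155.6) = 155.6 kips → gross-section yield.

155.6 kips (gross-section yield governs)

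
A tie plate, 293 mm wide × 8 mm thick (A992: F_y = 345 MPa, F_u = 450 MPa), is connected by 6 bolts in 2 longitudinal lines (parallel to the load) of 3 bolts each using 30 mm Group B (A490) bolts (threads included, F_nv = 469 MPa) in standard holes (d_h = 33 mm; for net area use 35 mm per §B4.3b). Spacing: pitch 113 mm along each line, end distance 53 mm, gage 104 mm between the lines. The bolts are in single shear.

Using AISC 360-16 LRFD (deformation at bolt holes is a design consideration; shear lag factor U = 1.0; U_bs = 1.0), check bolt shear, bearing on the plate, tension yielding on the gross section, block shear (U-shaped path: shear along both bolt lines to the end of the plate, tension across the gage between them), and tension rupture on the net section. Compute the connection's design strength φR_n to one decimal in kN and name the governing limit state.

Bolt shear: A_b = π(30)²/4 = 706.86 mm². φR_n = 0.75 × 469 × 706.86 × 6 × 1 = 1491.8 kN.
Bearing (8 mm plate, F_u = 450 MPa): end bolts L_c = 53 − 33/2 = 36.5, R_n = min(1.2×36.5×8×450, 2.4×30×8×450) = 157.68 kN/bolt; interior L_c = 113 − 33 = 80, R_n = 259.2 kN/bolt. φR_n = 0.75 × (2×157.68 + 4×259.2) = 1014.1 kN.
Tension yield (gross): A_g = 293×8 = 2344 mm². φR_n = 0.90 × 345 × 2344 = 727.8 kN.
Block shear: shear path 2×[53+2×113] = 2×279 mm, A_gv = 4464, A_nv = 2×(279 − 2.5×35)×8 = 3064 mm²; tension across gage: (104 − 1×35)×8 = 552 mm². R_n = min(0.6×450×3064, 0.6×345×4464) + 1.0×450×552 = min(827.28, 924.05) + 248.4 = 1075.7 kN. φR_n = 0.75 × 1075.7 = 806.8 kN.
Tension rupture (net): A_n = (293 − 2×35)×8 = 1784 mm² (U = 1.0, A_e = A_n). φR_n = 0.75 × 450 × 1784 = 602.1 kN.
Governing: min(1491.8, 1014.1, 727.8, 806.8, 602.1) = 602.1 kN → net-section rupture.

602.1 kN (net-section rupture governs)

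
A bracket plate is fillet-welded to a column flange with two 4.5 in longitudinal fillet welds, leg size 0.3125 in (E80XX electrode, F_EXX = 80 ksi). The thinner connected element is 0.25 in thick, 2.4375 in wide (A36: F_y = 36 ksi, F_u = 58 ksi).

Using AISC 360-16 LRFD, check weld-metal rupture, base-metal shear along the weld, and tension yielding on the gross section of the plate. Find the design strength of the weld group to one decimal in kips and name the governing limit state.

19.7 kips (gross-section yield governs)

Weld metal: throat = 0.707×0.3125 = 0.22094 in, L = 2×4.5 = 9 in. φR_n = 0.75 × 0.6 × 80 × 0.22094 × 9 = 71.6 kips.
Base metal shear (0.25 in plate): yield φR_n = 1.0×0.6×36×0.25×9 = 48.6 kips; rupture φR_n = 0.75×0.6×58×0.25×9 = 58.7 kips; take 48.6 kips (yield).
Tension yield (gross): A_g = 2.4375×0.25 = 0.60938 in². φR_n = 0.90 × 36 × 0.60938 = 19.7 kips.
Governing: min(71.6, 48.6, 19.7) = 19.7 kips → gross-section yield.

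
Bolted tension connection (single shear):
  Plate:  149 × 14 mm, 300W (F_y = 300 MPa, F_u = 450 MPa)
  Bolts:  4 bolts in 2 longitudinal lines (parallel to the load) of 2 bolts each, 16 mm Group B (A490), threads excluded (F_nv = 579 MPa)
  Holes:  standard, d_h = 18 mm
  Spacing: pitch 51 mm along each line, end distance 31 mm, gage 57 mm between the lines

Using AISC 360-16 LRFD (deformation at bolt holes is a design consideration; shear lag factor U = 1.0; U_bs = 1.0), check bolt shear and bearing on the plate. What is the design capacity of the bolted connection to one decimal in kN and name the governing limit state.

Bolt shear: A_b = π(16)²/4 = 201.06 mm². φR_n = 0.75 × 579 × 201.06 × 4 × 1 = 349.2 kN.
Bearing (14 mm plate, F_u = 450 MPa): end bolts L_c = 31 − 18/2 = 22, R_n = min(1.2×22×14×450, 2.4×16×14×450) = 166.32 kN/bolt; interior L_c = 51 − 18 = 33, R_n = 241.92 kN/bolt. φR_n = 0.75 × (2×166.32 + 2×241.92) = 612.4 kN.
Governing: min(349.2, 612.4) = 349.2 kN → bolt shear.

349.2 kN (bolt shear governs)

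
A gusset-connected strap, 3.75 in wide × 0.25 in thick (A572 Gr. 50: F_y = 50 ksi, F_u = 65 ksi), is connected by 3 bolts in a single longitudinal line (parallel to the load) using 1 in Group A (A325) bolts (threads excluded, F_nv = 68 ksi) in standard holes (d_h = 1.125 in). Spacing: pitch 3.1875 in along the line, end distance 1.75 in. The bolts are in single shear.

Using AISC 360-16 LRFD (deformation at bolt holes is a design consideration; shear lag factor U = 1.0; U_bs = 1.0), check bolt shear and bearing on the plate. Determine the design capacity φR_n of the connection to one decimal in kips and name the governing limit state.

75.9 kips (bearing governs)

Bolt shear: A_b = π(1)²/4 = 0.7854 in². φR_n = 0.75 × 68 × 0.7854 × 3 × 1 = 120.2 kips.
Bearing (0.25 in plate, F_u = 65 ksi): end bolts L_c = 1.75 − 1.125/2 = 1.1875, R_n = min(1.2×1.1875×0.25×65, 2.4×1×0.25×65) = 23.156 kips/bolt; interior L_c = 3.1875 − 1.125 = 2.0625, R_n = 39 kips/bolt. φR_n = 0.75 × (1×23.156 + 2×39) = 75.9 kips.
Governing: min(120.2, 75.9) = 75.9 kips → bearing.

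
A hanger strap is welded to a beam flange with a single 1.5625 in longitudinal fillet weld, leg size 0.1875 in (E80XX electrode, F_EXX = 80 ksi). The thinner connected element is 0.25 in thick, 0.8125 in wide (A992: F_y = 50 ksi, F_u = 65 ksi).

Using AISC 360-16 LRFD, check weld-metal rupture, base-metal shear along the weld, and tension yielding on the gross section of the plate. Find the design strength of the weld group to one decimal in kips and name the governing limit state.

Weld metal: throat = 0.707×0.1875 = 0.13256 in, L = 1.5625 in. φR_n = 0.75 × 0.6 × 80 × 0.13256 × 1.5625 = 7.5 kips.
Base metal shear (0.25 in plate): yield φR_n = 1.0×0.6×50×0.25×1.5625 = 11.7 kips; rupture φR_n = 0.75×0.6×65×0.25×1.5625 = 11.4 kips; take 11.4 kips (rupture).
Tension yield (gross): A_g = 0.8125×0.25 = 0.20313 in². φR_n = 0.90 × 50 × 0.20313 = 9.1 kips.
Governing: min(7.5, 11.4, 9.1) = 7.5 kips → weld metal.

7.5 kips (weld metal governs)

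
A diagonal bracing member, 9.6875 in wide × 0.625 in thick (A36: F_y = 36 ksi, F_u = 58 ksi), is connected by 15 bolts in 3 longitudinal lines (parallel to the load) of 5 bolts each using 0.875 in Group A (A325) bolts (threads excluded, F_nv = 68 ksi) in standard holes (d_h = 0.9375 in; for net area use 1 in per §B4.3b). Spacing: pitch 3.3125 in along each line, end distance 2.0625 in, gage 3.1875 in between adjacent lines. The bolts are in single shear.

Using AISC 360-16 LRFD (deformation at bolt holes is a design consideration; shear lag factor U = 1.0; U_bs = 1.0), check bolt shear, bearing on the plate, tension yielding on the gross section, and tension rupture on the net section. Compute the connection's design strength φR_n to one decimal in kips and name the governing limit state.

Bolt shear: A_b = π(0.875)²/4 = 0.60132 in². φR_n = 0.75 × 68 × 0.60132 × 15 × 1 = 460.0 kips.
Bearing (0.625 in plate, F_u = 58 ksi): end bolts L_c = 2.0625 − 0.9375/2 = 1.59375, R_n = min(1.2×1.59375×0.625×58, 2.4×0.875×0.625×58) = 69.328 kips/bolt; interior L_c = 3.3125 − 0.9375 = 2.375, R_n = 76.125 kips/bolt. φR_n = 0.75 × (3×69.328 + 12×76.125) = 841.1 kips.
Tension yield (gross): A_g = 9.6875×0.625 = 6.0547 in². φR_n = 0.90 × 36 × 6.0547 = 196.2 kips.
Tension rupture (net): A_n = (9.6875 − 3×1)×0.625 = 4.1797 in² (U = 1.0, A_e = A_n). φR_n = 0.75 × 58 × 4.1797 = 181.8 kips.
Governing: min(460.0, 841.1, 196.2, 181.8) = 181.8 kips → net-section rupture.

181.8 kips (net-section rupture governs)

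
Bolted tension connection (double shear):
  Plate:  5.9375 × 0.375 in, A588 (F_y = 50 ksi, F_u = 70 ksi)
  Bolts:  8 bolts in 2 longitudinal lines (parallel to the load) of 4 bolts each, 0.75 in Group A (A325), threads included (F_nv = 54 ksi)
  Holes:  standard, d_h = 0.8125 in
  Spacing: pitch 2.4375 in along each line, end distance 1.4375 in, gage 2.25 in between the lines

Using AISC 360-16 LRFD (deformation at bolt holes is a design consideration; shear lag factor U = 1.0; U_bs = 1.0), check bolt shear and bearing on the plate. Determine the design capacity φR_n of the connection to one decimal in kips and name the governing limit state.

Bolt shear: A_b = π(0.75)²/4 = 0.44179 in². φR_n = 0.75 × 54 × 0.44179 × 8 × 2 = 286.3 kips.
Bearing (0.375 in plate, F_u = 70 ksi): end bolts L_c = 1.4375 − 0.8125/2 = 1.03125, R_n = min(1.2×1.03125×0.375×70, 2.4×0.75×0.375×70) = 32.484 kips/bolt; interior L_c = 2.4375 − 0.8125 = 1.625, R_n = 47.25 kips/bolt. φR_n = 0.75 × (2×32.484 + 6×47.25) = 261.4 kips.
Governing: min(286.3, 261.4) = 261.4 kips → bearing.

261.4 kips (bearing governs)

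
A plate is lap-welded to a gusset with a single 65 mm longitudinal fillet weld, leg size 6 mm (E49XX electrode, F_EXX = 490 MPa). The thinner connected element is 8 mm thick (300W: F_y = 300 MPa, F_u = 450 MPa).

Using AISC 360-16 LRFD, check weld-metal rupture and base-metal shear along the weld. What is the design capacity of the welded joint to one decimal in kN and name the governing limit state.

60.8 kN (weld metal governs)

Weld metal: throat = 0.707×6 = 4.242 mm, L = 65 mm. φR_n = 0.75 × 0.6 × 490 × 4.242 × 65 = 60.8 kN.
Base metal shear (8 mm plate): yield φR_n = 1.0×0.6×300×8×65 = 93.6 kN; rupture φR_n = 0.75×0.6×450×8×65 = 105.3 kN; take 93.6 kN (yield).
Governing: min(60.8, 93.6) = 60.8 kN → weld metal.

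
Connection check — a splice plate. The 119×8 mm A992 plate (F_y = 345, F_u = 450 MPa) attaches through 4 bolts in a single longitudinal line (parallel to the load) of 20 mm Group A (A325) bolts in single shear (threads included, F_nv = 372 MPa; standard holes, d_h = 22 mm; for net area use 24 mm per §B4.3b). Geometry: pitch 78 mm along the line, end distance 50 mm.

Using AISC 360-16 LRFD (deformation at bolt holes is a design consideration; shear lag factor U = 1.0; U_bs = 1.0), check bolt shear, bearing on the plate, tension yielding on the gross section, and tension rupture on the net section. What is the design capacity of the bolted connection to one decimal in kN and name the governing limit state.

256.5 kN (net-section rupture governs)

Bolt shear: A_b = π(20)²/4 = 314.16 mm². φR_n = 0.75 × 372 × 314.16 × 4 × 1 = 350.6 kN.
Bearing (8 mm plate, F_u = 450 MPa): end bolts L_c = 50 − 22/2 = 39, R_n = min(1.2×39×8×450, 2.4×20×8×450) = 168.48 kN/bolt; interior L_c = 78 − 22 = 56, R_n = 172.8 kN/bolt. φR_n = 0.75 × (1×168.48 + 3×172.8) = 515.2 kN.
Tension yield (gross): A_g = 119×8 = 952 mm². φR_n = 0.90 × 345 × 952 = 295.6 kN.
Tension rupture (net): A_n = (119 − 1×24)×8 = 760 mm² (U = 1.0, A_e = A_n). φR_n = 0.75 × 450 × 760 = 256.5 kN.
Governing: min(350.6, 515.2, 295.6, 256.5) = 256.5 kN → net-section rupture.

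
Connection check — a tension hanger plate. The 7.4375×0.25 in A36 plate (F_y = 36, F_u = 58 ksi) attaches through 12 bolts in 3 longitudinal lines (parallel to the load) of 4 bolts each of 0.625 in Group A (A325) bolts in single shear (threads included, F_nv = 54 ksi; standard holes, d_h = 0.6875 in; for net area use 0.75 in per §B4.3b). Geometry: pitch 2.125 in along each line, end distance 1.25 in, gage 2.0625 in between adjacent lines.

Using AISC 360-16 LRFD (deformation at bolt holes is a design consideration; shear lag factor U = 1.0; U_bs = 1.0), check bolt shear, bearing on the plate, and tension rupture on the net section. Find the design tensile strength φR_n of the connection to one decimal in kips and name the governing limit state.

56.4 kips (net-section rupture governs)

Bolt shear: A_b = π(0.625)²/4 = 0.3068 in². φR_n = 0.75 × 54 × 0.3068 × 12 × 1 = 149.1 kips.
Bearing (0.25 in plate, F_u = 58 ksi): end bolts L_c = 1.25 − 0.6875/2 = 0.90625, R_n = min(1.2×0.90625×0.25×58, 2.4×0.625×0.25×58) = 15.769 kips/bolt; interior L_c = 2.125 − 0.6875 = 1.4375, R_n = 21.75 kips/bolt. φR_n = 0.75 × (3×15.769 + 9×21.75) = 182.3 kips.
Tension rupture (net): A_n = (7.4375 − 3×0.75)×0.25 = 1.2969 in² (U = 1.0, A_e = A_n). φR_n = 0.75 × 58 × 1.2969 = 56.4 kips.
Governing: min(149.1, 182.3, 56.4) = 56.4 kips → net-section rupture.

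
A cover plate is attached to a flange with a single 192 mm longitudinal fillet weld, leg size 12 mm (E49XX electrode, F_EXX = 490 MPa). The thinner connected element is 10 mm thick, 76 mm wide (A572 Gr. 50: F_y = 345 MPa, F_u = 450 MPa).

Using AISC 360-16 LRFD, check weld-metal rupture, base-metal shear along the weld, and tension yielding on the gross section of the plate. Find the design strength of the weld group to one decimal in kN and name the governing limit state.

236.0 kN (gross-section yield governs)

Weld metal: throat = 0.707×12 = 8.484 mm, L = 192 mm. φR_n = 0.75 × 0.6 × 490 × 8.484 × 192 = 359.2 kN.
Base metal shear (10 mm plate): yield φR_n = 1.0×0.6×345×10×192 = 397.4 kN; rupture φR_n = 0.75×0.6×450×10×192 = 388.8 kN; take 388.8 kN (rupture).
Tension yield (gross): A_g = 76×10 = 760 mm². φR_n = 0.90 × 345 × 760 = 236.0 kN.
Governing: min(359.2, 388.8, 236.0) = 236.0 kN → gross-section yield.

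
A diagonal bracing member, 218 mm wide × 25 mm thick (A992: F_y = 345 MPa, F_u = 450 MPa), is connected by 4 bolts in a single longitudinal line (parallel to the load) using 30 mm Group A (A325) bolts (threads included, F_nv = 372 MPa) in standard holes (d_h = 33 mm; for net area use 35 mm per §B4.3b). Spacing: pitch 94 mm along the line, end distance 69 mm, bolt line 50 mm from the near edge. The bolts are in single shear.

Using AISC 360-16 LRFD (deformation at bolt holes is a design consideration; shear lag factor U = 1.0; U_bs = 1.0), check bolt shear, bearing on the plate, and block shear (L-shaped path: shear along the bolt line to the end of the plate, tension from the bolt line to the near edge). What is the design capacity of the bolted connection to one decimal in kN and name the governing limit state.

788.9 kN (bolt shear governs)

Bolt shear: A_b = π(30)²/4 = 706.86 mm². φR_n = 0.75 × 372 × 706.86 × 4 × 1 = 788.9 kN.
Bearing (25 mm plate, F_u = 450 MPa): end bolts L_c = 69 − 33/2 = 52.5, R_n = min(1.2×52.5×25×450, 2.4×30×25×450) = 708.75 kN/bolt; interior L_c = 94 − 33 = 61, R_n = 810 kN/bolt. φR_n = 0.75 × (1×708.75 + 3×810) = 2354.1 kN.
Block shear: shear path 1×[69+3×94] = 1×351 mm, A_gv = 8775, A_nv = 1×(351 − 3.5×35)×25 = 5712.5 mm²; tension to near edge: (50 − 0.5×35)×25 = 812.5 mm². R_n = min(0.6×450×5712.5, 0.6×345×8775) + 1.0×450×812.5 = min(1542.4, 1816.4) + 365.63 = 1908 kN. φR_n = 0.75 × 1908 = 1431.0 kN.
Governing: min(788.9, 2354.1, 1431.0) = 788.9 kN → bolt shear.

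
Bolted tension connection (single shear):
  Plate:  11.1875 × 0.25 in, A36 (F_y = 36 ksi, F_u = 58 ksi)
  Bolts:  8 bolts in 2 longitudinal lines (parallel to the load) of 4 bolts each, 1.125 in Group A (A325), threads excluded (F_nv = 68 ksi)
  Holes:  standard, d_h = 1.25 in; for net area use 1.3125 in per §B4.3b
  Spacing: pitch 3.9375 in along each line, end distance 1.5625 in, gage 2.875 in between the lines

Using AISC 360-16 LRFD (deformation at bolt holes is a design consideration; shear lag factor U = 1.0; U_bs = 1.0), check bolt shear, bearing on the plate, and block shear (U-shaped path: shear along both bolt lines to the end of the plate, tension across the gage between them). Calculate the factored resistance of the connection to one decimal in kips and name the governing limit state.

Bolt shear: A_b = π(1.125)²/4 = 0.99402 in². φR_n = 0.75 × 68 × 0.99402 × 8 × 1 = 405.6 kips.
Bearing (0.25 in plate, F_u = 58 ksi): end bolts L_c = 1.5625 − 1.25/2 = 0.9375, R_n = min(1.2×0.9375×0.25×58, 2.4×1.125×0.25×58) = 16.313 kips/bolt; interior L_c = 3.9375 − 1.25 = 2.6875, R_n = 39.15 kips/bolt. φR_n = 0.75 × (2×16.313 + 6×39.15) = 200.6 kips.
Block shear: shear path 2×[1.5625+3×3.9375] = 2×13.375 in, A_gv = 6.6875, A_nv = 2×(13.375 − 3.5×1.3125)×0.25 = 4.3906 in²; tension across gage: (2.875 − 1×1.3125)×0.25 = 0.39063 in². R_n = min(0.6×58×4.3906, 0.6×36×6.6875) + 1.0×58×0.39063 = min(152.79, 144.45) + 22.657 = 167.11 kips. φR_n = 0.75 × 167.11 = 125.3 kips.
Governing: min(405.6, 200.6, 125.3) = 125.3 kips → block shear.

125.3 kips (block shear governs)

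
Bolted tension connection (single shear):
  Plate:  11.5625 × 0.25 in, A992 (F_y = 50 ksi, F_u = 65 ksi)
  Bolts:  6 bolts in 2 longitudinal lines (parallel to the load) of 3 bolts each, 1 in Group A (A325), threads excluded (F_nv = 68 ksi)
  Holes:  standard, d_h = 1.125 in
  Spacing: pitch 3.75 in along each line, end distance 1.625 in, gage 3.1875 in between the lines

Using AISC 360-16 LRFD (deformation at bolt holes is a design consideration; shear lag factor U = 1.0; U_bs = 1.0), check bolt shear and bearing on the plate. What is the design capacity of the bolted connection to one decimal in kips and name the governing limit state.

Bolt shear: A_b = π(1)²/4 = 0.7854 in². φR_n = 0.75 × 68 × 0.7854 × 6 × 1 = 240.3 kips.
Bearing (0.25 in plate, F_u = 65 ksi): end bolts L_c = 1.625 − 1.125/2 = 1.0625, R_n = min(1.2×1.0625×0.25×65, 2.4×1×0.25×65) = 20.719 kips/bolt; interior L_c = 3.75 − 1.125 = 2.625, R_n = 39 kips/bolt. φR_n = 0.75 × (2×20.719 + 4×39) = 148.1 kips.
Governing: min(240.3, 148.1) = 148.1 kips → bearing.

148.1 kips (bearing governs)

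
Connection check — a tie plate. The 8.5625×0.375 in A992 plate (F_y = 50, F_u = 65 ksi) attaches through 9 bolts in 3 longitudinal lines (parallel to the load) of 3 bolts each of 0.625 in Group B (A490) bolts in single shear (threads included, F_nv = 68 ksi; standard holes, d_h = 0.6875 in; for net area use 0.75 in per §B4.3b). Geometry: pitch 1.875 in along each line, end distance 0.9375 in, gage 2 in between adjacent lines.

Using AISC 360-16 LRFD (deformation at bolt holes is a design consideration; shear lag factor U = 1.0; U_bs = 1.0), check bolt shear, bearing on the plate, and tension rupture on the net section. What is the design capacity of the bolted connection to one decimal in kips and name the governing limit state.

115.4 kips (net-section rupture governs)

Bolt shear: A_b = π(0.625)²/4 = 0.3068 in². φR_n = 0.75 × 68 × 0.3068 × 9 × 1 = 140.8 kips.
Bearing (0.375 in plate, F_u = 65 ksi): end bolts L_c = 0.9375 − 0.6875/2 = 0.59375, R_n = min(1.2×0.59375×0.375×65, 2.4×0.625×0.375×65) = 17.367 kips/bolt; interior L_c = 1.875 − 0.6875 = 1.1875, R_n = 34.734 kips/bolt. φR_n = 0.75 × (3×17.367 + 6×34.734) = 195.4 kips.
Tension rupture (net): A_n = (8.5625 − 3×0.75)×0.375 = 2.3672 in² (U = 1.0, A_e = A_n). φR_n = 0.75 × 65 × 2.3672 = 115.4 kips.
Governing: min(140.8, 195.4, 115.4) = 115.4 kips → net-section rupture.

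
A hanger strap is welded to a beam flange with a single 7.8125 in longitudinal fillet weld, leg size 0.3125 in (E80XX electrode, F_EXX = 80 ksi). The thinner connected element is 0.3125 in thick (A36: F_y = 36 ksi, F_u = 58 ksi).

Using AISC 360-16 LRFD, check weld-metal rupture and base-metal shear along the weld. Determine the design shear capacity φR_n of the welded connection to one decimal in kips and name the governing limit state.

52.7 kips (base-metal shear governs)

Weld metal: throat = 0.707×0.3125 = 0.22094 in, L = 7.8125 in. φR_n = 0.75 × 0.6 × 80 × 0.22094 × 7.8125 = 62.1 kips.
Base metal shear (0.3125 in plate): yield φR_n = 1.0×0.6×36×0.3125×7.8125 = 52.7 kips; rupture φR_n = 0.75×0.6×58×0.3125×7.8125 = 63.7 kips; take 52.7 kips (yield).
Governing: min(62.1, 52.7) = 52.7 kips → base-metal shear.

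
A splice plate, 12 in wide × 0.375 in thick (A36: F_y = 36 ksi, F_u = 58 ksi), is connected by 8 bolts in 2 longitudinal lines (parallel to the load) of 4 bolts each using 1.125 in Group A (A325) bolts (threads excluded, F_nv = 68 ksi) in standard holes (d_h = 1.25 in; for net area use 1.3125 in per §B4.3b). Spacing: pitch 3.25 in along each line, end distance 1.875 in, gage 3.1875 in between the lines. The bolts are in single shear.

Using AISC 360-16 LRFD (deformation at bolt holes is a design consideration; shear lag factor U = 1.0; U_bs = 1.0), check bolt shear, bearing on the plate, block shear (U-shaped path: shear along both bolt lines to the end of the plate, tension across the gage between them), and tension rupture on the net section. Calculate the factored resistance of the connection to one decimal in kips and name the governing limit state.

152.9 kips (net-section rupture governs)

Bolt shear: A_b = π(1.125)²/4 = 0.99402 in². φR_n = 0.75 × 68 × 0.99402 × 8 × 1 = 405.6 kips.
Bearing (0.375 in plate, F_u = 58 ksi): end bolts L_c = 1.875 − 1.25/2 = 1.25, R_n = min(1.2×1.25×0.375×58, 2.4×1.125×0.375×58) = 32.625 kips/bolt; interior L_c = 3.25 − 1.25 = 2, R_n = 52.2 kips/bolt. φR_n = 0.75 × (2×32.625 + 6×52.2) = 283.8 kips.
Block shear: shear path 2×[1.875+3×3.25] = 2×11.625 in, A_gv = 8.7188, A_nv = 2×(11.625 − 3.5×1.3125)×0.375 = 5.2734 in²; tension across gage: (3.1875 − 1×1.3125)×0.375 = 0.70313 in². R_n = min(0.6×58×5.2734, 0.6×36×8.7188) + 1.0×58×0.70313 = min(183.51, 188.33) + 40.782 = 224.29 kips. φR_n = 0.75 × 224.29 = 168.2 kips.
Tension rupture (net): A_n = (12 − 2×1.3125)×0.375 = 3.5156 in² (U = 1.0, A_e = A_n). φR_n = 0.75 × 58 × 3.5156 = 152.9 kips.
Governing: min(405.6, 283.8, 168.2, 152.9) = 152.9 kips → net-section rupture.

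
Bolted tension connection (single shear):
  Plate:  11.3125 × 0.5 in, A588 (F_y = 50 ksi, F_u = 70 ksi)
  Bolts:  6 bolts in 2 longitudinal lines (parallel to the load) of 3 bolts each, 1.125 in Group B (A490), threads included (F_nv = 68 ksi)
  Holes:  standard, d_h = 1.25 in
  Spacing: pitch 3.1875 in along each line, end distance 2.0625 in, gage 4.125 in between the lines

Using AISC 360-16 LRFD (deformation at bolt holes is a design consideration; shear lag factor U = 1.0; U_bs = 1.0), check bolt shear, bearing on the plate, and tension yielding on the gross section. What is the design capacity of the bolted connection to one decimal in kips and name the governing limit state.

Bolt shear: A_b = π(1.125)²/4 = 0.99402 in². φR_n = 0.75 × 68 × 0.99402 × 6 × 1 = 304.2 kips.
Bearing (0.5 in plate, F_u = 70 ksi): end bolts L_c = 2.0625 − 1.25/2 = 1.4375, R_n = min(1.2×1.4375×0.5×70, 2.4×1.125×0.5×70) = 60.375 kips/bolt; interior L_c = 3.1875 − 1.25 = 1.9375, R_n = 81.375 kips/bolt. φR_n = 0.75 × (2×60.375 + 4×81.375) = 334.7 kips.
Tension yield (gross): A_g = 11.3125×0.5 = 5.6563 in². φR_n = 0.90 × 50 × 5.6563 = 254.5 kips.
Governing: min(304.2, 334.7, 254.5) = 254.5 kips → gross-section yield.

254.5 kips (gross-section yield governs)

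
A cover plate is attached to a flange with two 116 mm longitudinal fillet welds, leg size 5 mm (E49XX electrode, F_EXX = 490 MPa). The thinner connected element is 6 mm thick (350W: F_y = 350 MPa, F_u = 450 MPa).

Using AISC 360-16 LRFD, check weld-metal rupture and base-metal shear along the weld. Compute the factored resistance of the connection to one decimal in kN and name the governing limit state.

180.8 kN (weld metal governs)

Weld metal: throat = 0.707×5 = 3.535 mm, L = 2×116 = 232 mm. φR_n = 0.75 × 0.6 × 490 × 3.535 × 232 = 180.8 kN.
Base metal shear (6 mm plate): yield φR_n = 1.0×0.6×350×6×232 = 292.3 kN; rupture φR_n = 0.75×0.6×450×6×232 = 281.9 kN; take 281.9 kN (rupture).
Governing: min(180.8, 281.9) = 180.8 kN → weld metal.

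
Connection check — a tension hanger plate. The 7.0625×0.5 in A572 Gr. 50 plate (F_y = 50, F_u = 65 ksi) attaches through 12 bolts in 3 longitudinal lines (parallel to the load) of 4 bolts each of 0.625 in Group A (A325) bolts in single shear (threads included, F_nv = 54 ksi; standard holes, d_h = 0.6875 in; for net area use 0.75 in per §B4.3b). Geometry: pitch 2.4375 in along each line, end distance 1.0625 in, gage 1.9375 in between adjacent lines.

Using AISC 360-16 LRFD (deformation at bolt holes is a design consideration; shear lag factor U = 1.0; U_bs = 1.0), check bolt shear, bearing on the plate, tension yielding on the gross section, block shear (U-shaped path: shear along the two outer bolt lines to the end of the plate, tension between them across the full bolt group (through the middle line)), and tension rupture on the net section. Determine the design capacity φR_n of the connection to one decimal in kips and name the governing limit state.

117.3 kips (net-section rupture governs)

Bolt shear: A_b = π(0.625)²/4 = 0.3068 in². φR_n = 0.75 × 54 × 0.3068 × 12 × 1 = 149.1 kips.
Bearing (0.5 in plate, F_u = 65 ksi): end bolts L_c = 1.0625 − 0.6875/2 = 0.71875, R_n = min(1.2×0.71875×0.5×65, 2.4×0.625×0.5×65) = 28.031 kips/bolt; interior L_c = 2.4375 − 0.6875 = 1.75, R_n = 48.75 kips/bolt. φR_n = 0.75 × (3×28.031 + 9×48.75) = 392.1 kips.
Tension yield (gross): A_g = 7.0625×0.5 = 3.5313 in². φR_n = 0.90 × 50 × 3.5313 = 158.9 kips.
Block shear: shear path 2×[1.0625+3×2.4375] = 2×8.375 in, A_gv = 8.375, A_nv = 2×(8.375 − 3.5×0.75)×0.5 = 5.75 in²; tension across gage: (3.875 − 2×0.75)×0.5 = 1.1875 in². R_n = min(0.6×65×5.75, 0.6×50×8.375) + 1.0×65×1.1875 = min(224.25, 251.25) + 77.188 = 301.44 kips. φR_n = 0.75 × 301.44 = 226.1 kips.
Tension rupture (net): A_n = (7.0625 − 3×0.75)×0.5 = 2.4063 in² (U = 1.0, A_e = A_n). φR_n = 0.75 × 65 × 2.4063 = 117.3 kips.
Governing: min(149.1, 392.1, 158.9, 226.1, 117.3) = 117.3 kips → net-section rupture.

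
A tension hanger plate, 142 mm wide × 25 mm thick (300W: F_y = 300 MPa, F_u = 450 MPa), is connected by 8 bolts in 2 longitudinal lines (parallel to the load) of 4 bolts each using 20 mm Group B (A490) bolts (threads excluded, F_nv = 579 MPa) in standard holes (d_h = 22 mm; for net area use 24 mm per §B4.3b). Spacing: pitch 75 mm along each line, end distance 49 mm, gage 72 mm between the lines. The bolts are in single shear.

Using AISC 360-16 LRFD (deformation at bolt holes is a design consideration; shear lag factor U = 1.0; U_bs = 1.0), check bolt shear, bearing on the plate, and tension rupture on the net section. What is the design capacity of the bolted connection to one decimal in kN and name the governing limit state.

793.1 kN (net-section rupture governs)

Bolt shear: A_b = π(20)²/4 = 314.16 mm². φR_n = 0.75 × 579 × 314.16 × 8 × 1 = 1091.4 kN.
Bearing (25 mm plate, F_u = 450 MPa): end bolts L_c = 49 − 22/2 = 38, R_n = min(1.2×38×25×450, 2.4×20×25×450) = 513 kN/bolt; interior L_c = 75 − 22 = 53, R_n = 540 kN/bolt. φR_n = 0.75 × (2×513 + 6×540) = 3199.5 kN.
Tension rupture (net): A_n = (142 − 2×24)×25 = 2350 mm² (U = 1.0, A_e = A_n). φR_n = 0.75 × 450 × 2350 = 793.1 kN.
Governing: min(1091.4, 3199.5, 793.1) = 793.1 kN → net-section rupture.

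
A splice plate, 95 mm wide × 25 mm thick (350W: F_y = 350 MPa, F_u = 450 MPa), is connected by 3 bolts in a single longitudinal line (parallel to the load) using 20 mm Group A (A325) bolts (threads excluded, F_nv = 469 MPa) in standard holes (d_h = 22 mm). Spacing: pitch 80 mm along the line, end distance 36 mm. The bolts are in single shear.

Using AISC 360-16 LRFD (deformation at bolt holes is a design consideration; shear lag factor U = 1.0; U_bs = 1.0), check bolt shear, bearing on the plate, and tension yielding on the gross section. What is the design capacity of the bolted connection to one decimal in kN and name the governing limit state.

Bolt shear: A_b = π(20)²/4 = 314.16 mm². φR_n = 0.75 × 469 × 314.16 × 3 × 1 = 331.5 kN.
Bearing (25 mm plate, F_u = 450 MPa): end bolts L_c = 36 − 22/2 = 25, R_n = min(1.2×25×25×450, 2.4×20×25×450) = 337.5 kN/bolt; interior L_c = 80 − 22 = 58, R_n = 540 kN/bolt. φR_n = 0.75 × (1×337.5 + 2×540) = 1063.1 kN.
Tension yield (gross): A_g = 95×25 = 2375 mm². φR_n = 0.90 × 350 × 2375 = 748.1 kN.
Governing: min(331.5, 1063.1, 748.1) = 331.5 kN → bolt shear.

331.5 kN (bolt shear governs)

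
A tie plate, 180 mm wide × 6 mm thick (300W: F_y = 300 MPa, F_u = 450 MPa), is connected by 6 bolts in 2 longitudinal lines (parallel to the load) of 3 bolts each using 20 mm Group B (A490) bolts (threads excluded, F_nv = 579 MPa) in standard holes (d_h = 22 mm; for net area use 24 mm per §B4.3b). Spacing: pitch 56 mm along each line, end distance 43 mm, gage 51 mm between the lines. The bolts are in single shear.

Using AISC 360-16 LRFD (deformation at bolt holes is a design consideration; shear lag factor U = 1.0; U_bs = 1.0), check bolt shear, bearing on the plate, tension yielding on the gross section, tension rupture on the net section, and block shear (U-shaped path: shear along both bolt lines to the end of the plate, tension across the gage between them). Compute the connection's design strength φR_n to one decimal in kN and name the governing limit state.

Bolt shear: A_b = π(20)²/4 = 314.16 mm². φR_n = 0.75 × 579 × 314.16 × 6 × 1 = 818.5 kN.
Bearing (6 mm plate, F_u = 450 MPa): end bolts L_c = 43 − 22/2 = 32, R_n = min(1.2×32×6×450, 2.4×20×6×450) = 103.68 kN/bolt; interior L_c = 56 − 22 = 34, R_n = 110.16 kN/bolt. φR_n = 0.75 × (2×103.68 + 4×110.16) = 486.0 kN.
Tension yield (gross): A_g = 180×6 = 1080 mm². φR_n = 0.90 × 300 × 1080 = 291.6 kN.
Tension rupture (net): A_n = (180 − 2×24)×6 = 792 mm² (U = 1.0, A_e = A_n). φR_n = 0.75 × 450 × 792 = 267.3 kN.
Block shear: shear path 2×[43+2×56] = 2×155 mm, A_gv = 1860, A_nv = 2×(155 − 2.5×24)×6 = 1140 mm²; tension across gage: (51 − 1×24)×6 = 162 mm². R_n = min(0.6×450×1140, 0.6×300×1860) + 1.0×450×162 = min(307.8, 334.8) + 72.9 = 380.7 kN. φR_n = 0.75 × 380.7 = 285.5 kN.
Governing: min(818.5, 486.0, 291.6, 267.3, 285.5) = 267.3 kN → net-section rupture.

267.3 kN (net-section rupture governs)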